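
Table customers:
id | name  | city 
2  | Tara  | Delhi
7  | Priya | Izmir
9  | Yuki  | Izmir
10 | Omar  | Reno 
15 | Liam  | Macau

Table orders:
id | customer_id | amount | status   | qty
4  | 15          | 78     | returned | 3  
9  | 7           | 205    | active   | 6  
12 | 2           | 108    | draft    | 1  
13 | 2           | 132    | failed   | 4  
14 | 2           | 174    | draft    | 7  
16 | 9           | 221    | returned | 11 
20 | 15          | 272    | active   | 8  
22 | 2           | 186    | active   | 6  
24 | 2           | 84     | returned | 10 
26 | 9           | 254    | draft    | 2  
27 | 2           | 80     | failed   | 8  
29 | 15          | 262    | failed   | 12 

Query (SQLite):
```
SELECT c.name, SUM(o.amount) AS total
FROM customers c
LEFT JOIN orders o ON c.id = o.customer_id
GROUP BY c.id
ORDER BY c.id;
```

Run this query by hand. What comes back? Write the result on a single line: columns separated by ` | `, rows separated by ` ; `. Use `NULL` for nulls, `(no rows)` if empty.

Tara | 764 ; Priya | 205 ; Yuki | 475 ; Omar | NULL ; Liam | 612

LEFT JOIN keeps every customers row; unmatched ones get NULL for orders columns.
Group by customers.id and compute SUM(o.amount). SUM over an all-NULL group is NULL.
  2: ids {12, 13, 14, 22, 24, 27} → SUM(o.amount)=764
  7: ids {9} → SUM(o.amount)=205
  9: ids {16, 26} → SUM(o.amount)=475
  10: ids {—} → SUM(o.amount)=NULL
  15: ids {4, 20, 29} → SUM(o.amount)=612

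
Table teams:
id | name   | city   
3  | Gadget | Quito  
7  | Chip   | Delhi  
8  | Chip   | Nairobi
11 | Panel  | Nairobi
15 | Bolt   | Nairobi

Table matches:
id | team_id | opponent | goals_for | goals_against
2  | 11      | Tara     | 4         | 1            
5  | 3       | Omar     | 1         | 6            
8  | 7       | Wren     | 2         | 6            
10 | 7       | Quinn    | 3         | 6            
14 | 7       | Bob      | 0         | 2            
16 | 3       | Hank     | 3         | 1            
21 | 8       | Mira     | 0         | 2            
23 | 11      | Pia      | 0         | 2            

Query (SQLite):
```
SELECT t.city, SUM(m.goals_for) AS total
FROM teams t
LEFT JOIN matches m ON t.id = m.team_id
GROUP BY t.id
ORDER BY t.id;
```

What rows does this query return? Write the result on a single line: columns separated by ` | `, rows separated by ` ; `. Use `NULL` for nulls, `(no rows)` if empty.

Quito | 4 ; Delhi | 5 ; Nairobi | 0 ; Nairobi | 4 ; Nairobi | NULL

LEFT JOIN keeps every teams row; unmatched ones get NULL for matches columns.
Group by teams.id and compute SUM(m.goals_for). SUM over an all-NULL group is NULL.
  3: ids {5, 16} → SUM(m.goals_for)=4
  7: ids {8, 10, 14} → SUM(m.goals_for)=5
  8: ids {21} → SUM(m.goals_for)=0
  11: ids {2, 23} → SUM(m.goals_for)=4
  15: ids {—} → SUM(m.goals_for)=NULL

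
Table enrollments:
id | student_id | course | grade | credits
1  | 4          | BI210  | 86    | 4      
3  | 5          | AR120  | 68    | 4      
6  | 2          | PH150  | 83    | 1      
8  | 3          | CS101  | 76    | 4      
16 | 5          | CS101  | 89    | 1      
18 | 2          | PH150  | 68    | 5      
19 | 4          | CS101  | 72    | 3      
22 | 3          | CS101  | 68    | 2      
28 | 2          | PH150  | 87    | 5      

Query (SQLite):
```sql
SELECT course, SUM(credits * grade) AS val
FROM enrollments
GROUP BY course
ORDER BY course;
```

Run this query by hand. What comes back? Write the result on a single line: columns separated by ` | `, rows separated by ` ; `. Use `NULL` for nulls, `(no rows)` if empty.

AR120 | 272 ; BI210 | 344 ; CS101 | 745 ; PH150 | 858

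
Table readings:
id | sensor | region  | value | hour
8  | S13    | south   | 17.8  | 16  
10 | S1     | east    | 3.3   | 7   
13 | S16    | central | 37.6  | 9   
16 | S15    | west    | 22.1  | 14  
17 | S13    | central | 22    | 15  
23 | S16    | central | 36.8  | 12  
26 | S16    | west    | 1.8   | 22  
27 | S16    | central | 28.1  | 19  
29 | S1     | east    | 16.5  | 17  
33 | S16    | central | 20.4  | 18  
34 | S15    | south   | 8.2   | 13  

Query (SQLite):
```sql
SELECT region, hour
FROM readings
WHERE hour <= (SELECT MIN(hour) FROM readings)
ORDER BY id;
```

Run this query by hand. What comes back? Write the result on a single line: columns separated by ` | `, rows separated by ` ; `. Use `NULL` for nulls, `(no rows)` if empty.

east | 7

Scalar subquery: MIN(hour) over all readings rows = 7.
Keep rows where hour <= that value.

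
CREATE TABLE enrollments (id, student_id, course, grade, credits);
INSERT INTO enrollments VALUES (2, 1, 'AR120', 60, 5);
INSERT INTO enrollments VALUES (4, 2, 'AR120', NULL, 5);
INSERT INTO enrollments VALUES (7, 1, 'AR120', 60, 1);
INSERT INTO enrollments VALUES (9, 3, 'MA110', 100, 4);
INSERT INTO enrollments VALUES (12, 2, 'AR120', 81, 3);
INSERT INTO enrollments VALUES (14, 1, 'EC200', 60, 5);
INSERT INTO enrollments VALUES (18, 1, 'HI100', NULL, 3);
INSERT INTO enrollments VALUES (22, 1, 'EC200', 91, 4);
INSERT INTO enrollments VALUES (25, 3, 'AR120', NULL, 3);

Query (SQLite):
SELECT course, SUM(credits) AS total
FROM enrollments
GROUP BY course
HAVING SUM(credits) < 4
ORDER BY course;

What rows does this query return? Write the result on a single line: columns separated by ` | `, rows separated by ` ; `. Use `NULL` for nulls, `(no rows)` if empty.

HI100 | 3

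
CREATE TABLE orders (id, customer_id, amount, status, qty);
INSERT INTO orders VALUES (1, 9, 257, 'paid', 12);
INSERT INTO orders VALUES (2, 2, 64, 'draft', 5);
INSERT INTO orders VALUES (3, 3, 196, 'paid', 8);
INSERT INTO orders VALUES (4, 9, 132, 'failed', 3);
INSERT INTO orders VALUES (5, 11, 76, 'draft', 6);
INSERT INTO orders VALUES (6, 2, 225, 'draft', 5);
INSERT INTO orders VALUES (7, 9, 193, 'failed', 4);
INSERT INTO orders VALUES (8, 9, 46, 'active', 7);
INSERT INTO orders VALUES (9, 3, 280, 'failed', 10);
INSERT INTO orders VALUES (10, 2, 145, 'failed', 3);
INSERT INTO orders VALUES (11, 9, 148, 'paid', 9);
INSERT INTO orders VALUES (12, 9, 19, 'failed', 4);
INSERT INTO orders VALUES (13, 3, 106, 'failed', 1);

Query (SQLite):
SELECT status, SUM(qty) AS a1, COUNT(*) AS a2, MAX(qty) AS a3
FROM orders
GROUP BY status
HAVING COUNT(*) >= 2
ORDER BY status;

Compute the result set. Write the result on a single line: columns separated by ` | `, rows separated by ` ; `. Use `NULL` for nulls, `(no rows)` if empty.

draft | 16 | 3 | 6 ; failed | 25 | 6 | 10 ; paid | 29 | 3 | 12

Group orders by status.
Per group compute: SUM(qty), COUNT(*), MAX(qty).
HAVING: drop groups with fewer than 2 rows.
  active: ids {8} → SUM(qty)=7, COUNT(*)=1, MAX(qty)=7
  draft: ids {2, 5, 6} → SUM(qty)=16, COUNT(*)=3, MAX(qty)=6
  failed: ids {4, 7, 9, 10, 12, 13} → SUM(qty)=25, COUNT(*)=6, MAX(qty)=10
  paid: ids {1, 3, 11} → SUM(qty)=29, COUNT(*)=3, MAX(qty)=12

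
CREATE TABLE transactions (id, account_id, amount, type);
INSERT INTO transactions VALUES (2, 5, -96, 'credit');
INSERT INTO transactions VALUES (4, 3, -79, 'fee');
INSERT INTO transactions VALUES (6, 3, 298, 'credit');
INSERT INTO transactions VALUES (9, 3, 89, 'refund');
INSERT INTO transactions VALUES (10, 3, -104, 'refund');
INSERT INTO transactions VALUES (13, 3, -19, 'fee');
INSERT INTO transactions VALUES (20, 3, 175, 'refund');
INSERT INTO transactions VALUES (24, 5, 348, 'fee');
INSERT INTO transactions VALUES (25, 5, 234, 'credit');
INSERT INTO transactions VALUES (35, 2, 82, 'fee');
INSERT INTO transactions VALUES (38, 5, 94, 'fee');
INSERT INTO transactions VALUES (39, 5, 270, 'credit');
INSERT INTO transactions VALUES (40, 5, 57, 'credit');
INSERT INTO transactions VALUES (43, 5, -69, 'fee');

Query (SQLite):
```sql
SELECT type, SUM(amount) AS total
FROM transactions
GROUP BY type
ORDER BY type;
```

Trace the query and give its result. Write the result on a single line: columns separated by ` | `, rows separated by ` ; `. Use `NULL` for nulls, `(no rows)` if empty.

credit | 763 ; fee | 357 ; refund | 160

Partition transactions by type; compute SUM(amount) within each group.
  credit: ids {2, 6, 25, 39, 40} → SUM(amount)=763
  fee: ids {4, 13, 24, 35, 38, 43} → SUM(amount)=357
  refund: ids {9, 10, 20} → SUM(amount)=160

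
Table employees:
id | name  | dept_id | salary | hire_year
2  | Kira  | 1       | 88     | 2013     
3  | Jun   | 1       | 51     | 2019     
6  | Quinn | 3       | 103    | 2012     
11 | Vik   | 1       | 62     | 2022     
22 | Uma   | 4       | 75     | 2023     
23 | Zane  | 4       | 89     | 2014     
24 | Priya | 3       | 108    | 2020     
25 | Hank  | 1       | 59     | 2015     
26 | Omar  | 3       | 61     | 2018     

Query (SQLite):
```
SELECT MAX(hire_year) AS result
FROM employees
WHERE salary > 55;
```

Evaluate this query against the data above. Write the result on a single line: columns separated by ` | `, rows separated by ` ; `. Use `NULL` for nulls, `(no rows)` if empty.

2023

Rows where salary > 55 → hire_year values: [2013, 2012, 2022, 2023, 2014, 2020, 2015, 2018].
MAX of non-NULL values = 2023.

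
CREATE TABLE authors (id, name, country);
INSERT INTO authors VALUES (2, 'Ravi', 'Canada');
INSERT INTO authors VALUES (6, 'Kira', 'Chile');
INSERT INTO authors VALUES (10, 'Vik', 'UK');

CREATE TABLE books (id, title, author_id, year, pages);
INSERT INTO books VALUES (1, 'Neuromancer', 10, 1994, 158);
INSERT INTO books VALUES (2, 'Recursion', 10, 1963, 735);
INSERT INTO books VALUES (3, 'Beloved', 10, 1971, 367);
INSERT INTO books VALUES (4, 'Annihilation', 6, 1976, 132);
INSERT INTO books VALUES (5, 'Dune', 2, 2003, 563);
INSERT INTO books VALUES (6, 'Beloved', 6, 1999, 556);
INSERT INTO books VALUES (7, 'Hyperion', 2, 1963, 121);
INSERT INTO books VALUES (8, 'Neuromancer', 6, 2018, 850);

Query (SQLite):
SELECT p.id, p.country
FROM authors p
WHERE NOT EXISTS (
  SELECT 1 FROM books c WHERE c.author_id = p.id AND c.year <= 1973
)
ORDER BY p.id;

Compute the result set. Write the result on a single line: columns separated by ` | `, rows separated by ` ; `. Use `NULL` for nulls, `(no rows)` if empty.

For each authors row, check whether any books with matching author_id has year <= 1973.
Keep rows where that is false.

6 | Chile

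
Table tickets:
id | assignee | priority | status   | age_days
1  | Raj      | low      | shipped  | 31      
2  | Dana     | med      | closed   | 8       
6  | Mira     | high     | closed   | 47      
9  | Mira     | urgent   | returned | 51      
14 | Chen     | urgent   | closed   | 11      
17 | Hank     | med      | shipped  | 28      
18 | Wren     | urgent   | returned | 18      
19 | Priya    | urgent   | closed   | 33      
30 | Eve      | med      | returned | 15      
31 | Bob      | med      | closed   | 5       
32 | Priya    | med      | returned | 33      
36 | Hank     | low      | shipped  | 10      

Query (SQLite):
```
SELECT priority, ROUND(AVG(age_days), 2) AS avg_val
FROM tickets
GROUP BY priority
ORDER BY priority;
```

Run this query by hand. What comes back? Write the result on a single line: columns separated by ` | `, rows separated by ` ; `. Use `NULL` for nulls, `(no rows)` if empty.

Partition tickets by priority; compute ROUND(AVG(age_days), 2) within each group.
  high: ids {6} → ROUND(AVG(age_days), 2)=47
  low: ids {1, 36} → ROUND(AVG(age_days), 2)=20.5
  med: ids {2, 17, 30, 31, 32} → ROUND(AVG(age_days), 2)=17.8
  urgent: ids {9, 14, 18, 19} → ROUND(AVG(age_days), 2)=28.25

high | 47 ; low | 20.5 ; med | 17.8 ; urgent | 28.25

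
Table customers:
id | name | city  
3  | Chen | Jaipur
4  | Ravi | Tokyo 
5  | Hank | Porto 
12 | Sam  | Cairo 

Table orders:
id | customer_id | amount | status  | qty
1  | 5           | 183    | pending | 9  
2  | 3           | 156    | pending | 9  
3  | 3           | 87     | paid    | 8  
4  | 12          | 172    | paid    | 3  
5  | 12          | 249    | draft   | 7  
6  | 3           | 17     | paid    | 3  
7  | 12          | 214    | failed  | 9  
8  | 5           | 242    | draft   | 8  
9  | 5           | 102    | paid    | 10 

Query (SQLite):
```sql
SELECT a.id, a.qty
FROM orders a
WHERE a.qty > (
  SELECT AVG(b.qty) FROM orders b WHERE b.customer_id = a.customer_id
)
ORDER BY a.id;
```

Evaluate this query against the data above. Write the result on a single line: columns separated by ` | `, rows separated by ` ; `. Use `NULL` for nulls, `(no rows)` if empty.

For each orders row a, compute AVG(qty) over rows sharing a.customer_id.
Keep row a if a.qty > that per-group AVG.
  customer_id=3: AVG(qty) = 6.666667
  customer_id=5: AVG(qty) = 9.0
  customer_id=12: AVG(qty) = 6.333333

2 | 9 ; 3 | 8 ; 5 | 7 ; 7 | 9 ; 9 | 10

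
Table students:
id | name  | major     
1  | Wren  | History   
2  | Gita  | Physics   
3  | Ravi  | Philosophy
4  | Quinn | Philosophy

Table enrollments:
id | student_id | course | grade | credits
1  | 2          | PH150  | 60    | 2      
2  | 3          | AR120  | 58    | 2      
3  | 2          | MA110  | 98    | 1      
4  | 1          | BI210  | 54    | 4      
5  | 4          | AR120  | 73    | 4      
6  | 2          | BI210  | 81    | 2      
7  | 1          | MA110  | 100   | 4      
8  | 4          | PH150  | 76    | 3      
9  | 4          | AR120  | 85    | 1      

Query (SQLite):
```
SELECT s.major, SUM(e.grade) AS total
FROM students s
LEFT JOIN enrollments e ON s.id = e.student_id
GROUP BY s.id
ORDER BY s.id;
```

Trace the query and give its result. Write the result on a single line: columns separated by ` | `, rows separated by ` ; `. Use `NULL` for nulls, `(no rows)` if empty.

History | 154 ; Physics | 239 ; Philosophy | 58 ; Philosophy | 234

LEFT JOIN keeps every students row; unmatched ones get NULL for enrollments columns.
Group by students.id and compute SUM(e.grade). SUM over an all-NULL group is NULL.
  1: ids {4, 7} → SUM(e.grade)=154
  2: ids {1, 3, 6} → SUM(e.grade)=239
  3: ids {2} → SUM(e.grade)=58
  4: ids {5, 8, 9} → SUM(e.grade)=234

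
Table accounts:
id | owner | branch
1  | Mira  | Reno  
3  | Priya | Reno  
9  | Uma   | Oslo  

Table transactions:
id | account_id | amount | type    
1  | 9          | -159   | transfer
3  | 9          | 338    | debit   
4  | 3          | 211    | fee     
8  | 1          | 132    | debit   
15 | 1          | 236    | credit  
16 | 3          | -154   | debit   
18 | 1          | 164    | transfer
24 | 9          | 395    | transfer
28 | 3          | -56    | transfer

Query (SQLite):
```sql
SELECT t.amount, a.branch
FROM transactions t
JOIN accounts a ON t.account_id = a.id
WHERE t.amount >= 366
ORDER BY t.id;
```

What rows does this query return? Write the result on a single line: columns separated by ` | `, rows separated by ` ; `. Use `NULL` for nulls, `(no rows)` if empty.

Each transactions row matches the accounts row where account_id = accounts.id.
Then keep rows with t.amount >= 366.

395 | Oslo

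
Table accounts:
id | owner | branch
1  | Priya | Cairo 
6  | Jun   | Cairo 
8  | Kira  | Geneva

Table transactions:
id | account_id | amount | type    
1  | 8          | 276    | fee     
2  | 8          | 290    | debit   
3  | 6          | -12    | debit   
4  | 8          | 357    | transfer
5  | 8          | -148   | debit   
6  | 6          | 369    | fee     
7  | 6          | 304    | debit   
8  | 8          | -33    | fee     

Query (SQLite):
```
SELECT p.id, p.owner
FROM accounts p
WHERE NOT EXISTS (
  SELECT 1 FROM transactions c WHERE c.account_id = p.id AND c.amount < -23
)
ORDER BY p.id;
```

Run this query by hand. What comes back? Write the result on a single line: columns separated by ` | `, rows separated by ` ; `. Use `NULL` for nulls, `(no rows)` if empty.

For each accounts row, check whether any transactions with matching account_id has amount < -23.
Keep rows where that is false.

1 | Priya ; 6 | Jun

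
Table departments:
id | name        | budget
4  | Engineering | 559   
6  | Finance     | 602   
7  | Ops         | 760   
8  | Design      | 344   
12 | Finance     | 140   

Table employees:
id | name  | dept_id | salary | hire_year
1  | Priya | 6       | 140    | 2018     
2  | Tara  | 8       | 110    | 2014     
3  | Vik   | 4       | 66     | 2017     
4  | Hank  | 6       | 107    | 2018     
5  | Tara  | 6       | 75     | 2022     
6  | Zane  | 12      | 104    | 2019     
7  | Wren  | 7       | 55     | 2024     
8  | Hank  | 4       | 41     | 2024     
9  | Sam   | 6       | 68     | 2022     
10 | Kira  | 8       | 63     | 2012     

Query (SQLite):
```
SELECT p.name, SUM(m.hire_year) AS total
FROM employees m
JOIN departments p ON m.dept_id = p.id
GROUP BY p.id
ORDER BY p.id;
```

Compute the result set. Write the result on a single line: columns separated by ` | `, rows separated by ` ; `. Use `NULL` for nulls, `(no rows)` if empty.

Engineering | 4041 ; Finance | 8080 ; Ops | 2024 ; Design | 4026 ; Finance | 2019

Join each employees row to its departments via dept_id.
Group joined rows by departments.id; compute SUM(m.hire_year) per group.
  4: ids {3, 8} → SUM(m.hire_year)=4041
  6: ids {1, 4, 5, 9} → SUM(m.hire_year)=8080
  7: ids {7} → SUM(m.hire_year)=2024
  8: ids {2, 10} → SUM(m.hire_year)=4026
  12: ids {6} → SUM(m.hire_year)=2019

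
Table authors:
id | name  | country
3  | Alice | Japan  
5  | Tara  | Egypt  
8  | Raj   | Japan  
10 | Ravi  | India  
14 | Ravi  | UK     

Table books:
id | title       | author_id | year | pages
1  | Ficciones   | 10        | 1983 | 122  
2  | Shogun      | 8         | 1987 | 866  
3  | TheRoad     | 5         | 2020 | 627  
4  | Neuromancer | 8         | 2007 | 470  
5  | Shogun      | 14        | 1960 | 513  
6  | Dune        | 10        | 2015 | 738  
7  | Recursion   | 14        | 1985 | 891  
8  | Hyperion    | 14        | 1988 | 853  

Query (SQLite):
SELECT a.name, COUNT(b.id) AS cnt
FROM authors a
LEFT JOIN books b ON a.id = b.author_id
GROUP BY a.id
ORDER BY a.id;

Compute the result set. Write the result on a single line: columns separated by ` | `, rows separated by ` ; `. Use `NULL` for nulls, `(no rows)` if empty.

LEFT JOIN keeps every authors row; unmatched ones get NULL for books columns.
Group by authors.id and compute COUNT(b.id). COUNT(col) of an all-NULL group is 0.
  3: ids {—} → COUNT(b.id)=0
  5: ids {3} → COUNT(b.id)=1
  8: ids {2, 4} → COUNT(b.id)=2
  10: ids {1, 6} → COUNT(b.id)=2
  14: ids {5, 7, 8} → COUNT(b.id)=3

Alice | 0 ; Tara | 1 ; Raj | 2 ; Ravi | 2 ; Ravi | 3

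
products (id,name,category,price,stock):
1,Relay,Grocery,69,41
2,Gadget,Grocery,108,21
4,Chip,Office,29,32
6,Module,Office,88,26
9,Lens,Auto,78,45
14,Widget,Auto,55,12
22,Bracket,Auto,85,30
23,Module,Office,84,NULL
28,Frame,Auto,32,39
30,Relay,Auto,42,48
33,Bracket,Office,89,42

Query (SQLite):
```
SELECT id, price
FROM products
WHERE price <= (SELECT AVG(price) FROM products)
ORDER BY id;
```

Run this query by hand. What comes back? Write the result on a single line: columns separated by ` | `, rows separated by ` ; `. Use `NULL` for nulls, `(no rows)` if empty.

Scalar subquery: AVG(price) over all products rows = 69.0.
Keep rows where price <= that value.

1 | 69 ; 4 | 29 ; 14 | 55 ; 28 | 32 ; 30 | 42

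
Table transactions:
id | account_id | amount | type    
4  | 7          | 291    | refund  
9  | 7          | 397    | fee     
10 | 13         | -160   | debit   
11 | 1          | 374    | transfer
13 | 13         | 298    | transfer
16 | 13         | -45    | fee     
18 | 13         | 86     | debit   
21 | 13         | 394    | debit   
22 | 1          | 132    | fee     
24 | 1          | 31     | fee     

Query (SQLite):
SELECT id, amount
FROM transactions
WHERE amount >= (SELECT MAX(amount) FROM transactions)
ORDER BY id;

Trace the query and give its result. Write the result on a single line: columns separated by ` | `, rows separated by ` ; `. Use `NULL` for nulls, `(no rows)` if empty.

9 | 397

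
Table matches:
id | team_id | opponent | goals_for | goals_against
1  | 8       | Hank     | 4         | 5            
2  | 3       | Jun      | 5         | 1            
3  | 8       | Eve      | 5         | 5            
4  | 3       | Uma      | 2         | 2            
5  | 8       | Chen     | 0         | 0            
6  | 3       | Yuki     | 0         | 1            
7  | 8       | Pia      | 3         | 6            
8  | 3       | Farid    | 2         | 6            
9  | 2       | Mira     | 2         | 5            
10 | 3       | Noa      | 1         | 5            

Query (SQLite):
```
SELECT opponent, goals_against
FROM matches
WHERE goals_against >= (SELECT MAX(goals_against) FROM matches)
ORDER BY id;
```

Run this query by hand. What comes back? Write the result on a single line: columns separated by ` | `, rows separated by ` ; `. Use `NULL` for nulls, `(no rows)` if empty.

Pia | 6 ; Farid | 6

Scalar subquery: MAX(goals_against) over all matches rows = 6.
Keep rows where goals_against >= that value.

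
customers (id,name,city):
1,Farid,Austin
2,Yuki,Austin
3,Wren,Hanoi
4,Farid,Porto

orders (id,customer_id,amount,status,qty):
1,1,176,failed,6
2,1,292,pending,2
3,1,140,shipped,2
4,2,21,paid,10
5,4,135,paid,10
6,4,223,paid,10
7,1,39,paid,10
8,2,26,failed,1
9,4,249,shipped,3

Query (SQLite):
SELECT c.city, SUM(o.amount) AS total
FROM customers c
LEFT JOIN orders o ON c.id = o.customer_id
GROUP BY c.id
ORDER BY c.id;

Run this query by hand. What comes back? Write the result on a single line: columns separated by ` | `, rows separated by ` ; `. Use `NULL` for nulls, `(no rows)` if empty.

Austin | 647 ; Austin | 47 ; Hanoi | NULL ; Porto | 607

LEFT JOIN keeps every customers row; unmatched ones get NULL for orders columns.
Group by customers.id and compute SUM(o.amount). SUM over an all-NULL group is NULL.
  1: ids {1, 2, 3, 7} → SUM(o.amount)=647
  2: ids {4, 8} → SUM(o.amount)=47
  3: ids {—} → SUM(o.amount)=NULL
  4: ids {5, 6, 9} → SUM(o.amount)=607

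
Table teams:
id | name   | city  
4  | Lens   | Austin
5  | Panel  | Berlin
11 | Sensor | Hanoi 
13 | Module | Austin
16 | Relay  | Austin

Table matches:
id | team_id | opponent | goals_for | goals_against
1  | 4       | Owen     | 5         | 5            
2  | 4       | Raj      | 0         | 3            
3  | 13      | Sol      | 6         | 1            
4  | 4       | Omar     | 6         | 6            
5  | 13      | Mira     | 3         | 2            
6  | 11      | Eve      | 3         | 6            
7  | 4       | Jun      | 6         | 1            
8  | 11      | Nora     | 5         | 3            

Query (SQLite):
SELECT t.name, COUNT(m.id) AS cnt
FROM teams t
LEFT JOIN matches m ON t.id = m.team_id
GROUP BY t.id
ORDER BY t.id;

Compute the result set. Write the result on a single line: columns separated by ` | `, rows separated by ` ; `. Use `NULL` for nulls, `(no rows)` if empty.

Lens | 4 ; Panel | 0 ; Sensor | 2 ; Module | 2 ; Relay | 0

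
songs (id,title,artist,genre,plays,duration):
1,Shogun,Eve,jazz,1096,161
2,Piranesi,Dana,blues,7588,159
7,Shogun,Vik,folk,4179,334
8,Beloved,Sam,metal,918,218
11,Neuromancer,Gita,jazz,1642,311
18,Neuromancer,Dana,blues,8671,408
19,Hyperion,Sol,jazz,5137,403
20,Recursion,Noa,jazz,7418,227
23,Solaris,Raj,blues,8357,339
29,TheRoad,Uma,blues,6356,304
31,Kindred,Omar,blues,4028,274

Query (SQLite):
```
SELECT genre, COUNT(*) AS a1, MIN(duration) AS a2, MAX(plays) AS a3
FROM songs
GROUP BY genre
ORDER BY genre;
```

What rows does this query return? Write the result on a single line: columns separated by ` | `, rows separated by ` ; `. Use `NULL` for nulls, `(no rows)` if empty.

blues | 5 | 159 | 8671 ; folk | 1 | 334 | 4179 ; jazz | 4 | 161 | 7418 ; metal | 1 | 218 | 918

Group songs by genre.
Per group compute: COUNT(*), MIN(duration), MAX(plays).
  blues: ids {2, 18, 23, 29, 31} → COUNT(*)=5, MIN(duration)=159, MAX(plays)=8671
  folk: ids {7} → COUNT(*)=1, MIN(duration)=334, MAX(plays)=4179
  jazz: ids {1, 11, 19, 20} → COUNT(*)=4, MIN(duration)=161, MAX(plays)=7418
  metal: ids {8} → COUNT(*)=1, MIN(duration)=218, MAX(plays)=918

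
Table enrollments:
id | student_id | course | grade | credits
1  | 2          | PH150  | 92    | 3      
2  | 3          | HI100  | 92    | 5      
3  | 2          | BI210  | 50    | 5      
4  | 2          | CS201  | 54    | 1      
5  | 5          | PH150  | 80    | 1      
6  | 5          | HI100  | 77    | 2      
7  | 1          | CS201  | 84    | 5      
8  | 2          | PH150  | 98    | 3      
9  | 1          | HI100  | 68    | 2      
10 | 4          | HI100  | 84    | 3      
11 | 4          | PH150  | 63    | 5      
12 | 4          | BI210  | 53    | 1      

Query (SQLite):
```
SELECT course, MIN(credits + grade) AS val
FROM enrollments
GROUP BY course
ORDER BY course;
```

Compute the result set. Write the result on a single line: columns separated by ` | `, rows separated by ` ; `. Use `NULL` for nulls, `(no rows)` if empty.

BI210 | 54 ; CS201 | 55 ; HI100 | 70 ; PH150 | 68

For each row compute credits + grade.
Group by course; take MIN of the expression per group.
  BI210: ids {3, 12} → MIN(credits + grade)=54
  CS201: ids {4, 7} → MIN(credits + grade)=55
  HI100: ids {2, 6, 9, 10} → MIN(credits + grade)=70
  PH150: ids {1, 5, 8, 11} → MIN(credits + grade)=68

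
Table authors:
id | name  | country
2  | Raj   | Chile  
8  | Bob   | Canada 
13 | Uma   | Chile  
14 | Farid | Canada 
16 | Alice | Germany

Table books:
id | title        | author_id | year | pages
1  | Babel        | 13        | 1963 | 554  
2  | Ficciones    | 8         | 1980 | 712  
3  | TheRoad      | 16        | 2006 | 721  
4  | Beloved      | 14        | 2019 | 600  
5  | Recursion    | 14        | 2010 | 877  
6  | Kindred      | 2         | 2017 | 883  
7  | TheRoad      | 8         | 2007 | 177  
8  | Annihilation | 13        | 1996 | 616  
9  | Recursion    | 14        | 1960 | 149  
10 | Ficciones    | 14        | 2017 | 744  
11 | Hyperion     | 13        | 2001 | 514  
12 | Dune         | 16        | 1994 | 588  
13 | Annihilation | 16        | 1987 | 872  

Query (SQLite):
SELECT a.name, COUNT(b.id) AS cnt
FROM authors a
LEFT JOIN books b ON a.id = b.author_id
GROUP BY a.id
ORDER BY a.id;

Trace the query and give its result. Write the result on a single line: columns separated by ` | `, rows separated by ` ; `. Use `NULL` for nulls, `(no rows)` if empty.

LEFT JOIN keeps every authors row; unmatched ones get NULL for books columns.
Group by authors.id and compute COUNT(b.id). COUNT(col) of an all-NULL group is 0.
  2: ids {6} → COUNT(b.id)=1
  8: ids {2, 7} → COUNT(b.id)=2
  13: ids {1, 8, 11} → COUNT(b.id)=3
  14: ids {4, 5, 9, 10} → COUNT(b.id)=4
  16: ids {3, 12, 13} → COUNT(b.id)=3

Raj | 1 ; Bob | 2 ; Uma | 3 ; Farid | 4 ; Alice | 3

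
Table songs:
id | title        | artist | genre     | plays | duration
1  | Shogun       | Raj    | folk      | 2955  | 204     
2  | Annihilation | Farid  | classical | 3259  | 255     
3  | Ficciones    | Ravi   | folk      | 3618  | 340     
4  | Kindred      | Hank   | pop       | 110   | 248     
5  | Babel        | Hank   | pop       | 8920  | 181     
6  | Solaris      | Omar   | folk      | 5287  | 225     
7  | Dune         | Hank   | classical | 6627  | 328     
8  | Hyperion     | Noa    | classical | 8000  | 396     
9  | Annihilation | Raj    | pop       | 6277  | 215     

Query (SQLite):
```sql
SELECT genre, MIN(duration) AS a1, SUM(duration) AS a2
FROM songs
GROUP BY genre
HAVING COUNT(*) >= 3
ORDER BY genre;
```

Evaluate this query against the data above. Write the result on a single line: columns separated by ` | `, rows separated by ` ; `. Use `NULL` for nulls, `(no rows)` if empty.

classical | 255 | 979 ; folk | 204 | 769 ; pop | 181 | 644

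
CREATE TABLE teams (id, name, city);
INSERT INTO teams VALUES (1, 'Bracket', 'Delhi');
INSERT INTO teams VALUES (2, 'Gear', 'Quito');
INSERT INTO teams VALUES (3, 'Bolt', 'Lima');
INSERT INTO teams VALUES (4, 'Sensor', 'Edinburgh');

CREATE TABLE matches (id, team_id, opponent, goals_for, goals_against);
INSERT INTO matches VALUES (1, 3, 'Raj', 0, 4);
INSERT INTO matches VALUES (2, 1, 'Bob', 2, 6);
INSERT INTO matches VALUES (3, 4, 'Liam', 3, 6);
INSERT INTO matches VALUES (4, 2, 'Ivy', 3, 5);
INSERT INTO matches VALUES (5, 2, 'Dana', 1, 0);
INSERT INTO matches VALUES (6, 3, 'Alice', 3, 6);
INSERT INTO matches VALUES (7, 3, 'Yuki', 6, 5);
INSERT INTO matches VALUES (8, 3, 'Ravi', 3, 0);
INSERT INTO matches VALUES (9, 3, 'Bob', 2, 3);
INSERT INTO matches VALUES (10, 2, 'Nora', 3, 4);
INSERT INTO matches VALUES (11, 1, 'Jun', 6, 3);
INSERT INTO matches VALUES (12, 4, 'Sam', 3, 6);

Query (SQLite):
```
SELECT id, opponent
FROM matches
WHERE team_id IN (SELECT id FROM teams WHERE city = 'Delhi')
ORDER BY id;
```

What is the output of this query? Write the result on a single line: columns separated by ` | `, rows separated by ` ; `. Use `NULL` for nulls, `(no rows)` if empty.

2 | Bob ; 11 | Jun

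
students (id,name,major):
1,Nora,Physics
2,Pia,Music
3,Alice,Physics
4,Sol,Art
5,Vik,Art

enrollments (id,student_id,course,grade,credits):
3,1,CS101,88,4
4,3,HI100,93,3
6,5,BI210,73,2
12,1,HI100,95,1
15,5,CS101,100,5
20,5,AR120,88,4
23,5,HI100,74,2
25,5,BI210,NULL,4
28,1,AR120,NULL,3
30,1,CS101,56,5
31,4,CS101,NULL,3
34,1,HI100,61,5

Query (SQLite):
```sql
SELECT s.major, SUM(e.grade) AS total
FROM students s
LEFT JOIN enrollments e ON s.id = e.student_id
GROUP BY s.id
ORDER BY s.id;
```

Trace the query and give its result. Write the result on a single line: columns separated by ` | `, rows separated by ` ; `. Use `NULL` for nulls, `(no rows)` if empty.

LEFT JOIN keeps every students row; unmatched ones get NULL for enrollments columns.
Group by students.id and compute SUM(e.grade). SUM over an all-NULL group is NULL.
  1: ids {3, 12, 28, 30, 34} → SUM(e.grade)=300
  2: ids {—} → SUM(e.grade)=NULL
  3: ids {4} → SUM(e.grade)=93
  4: ids {31} → SUM(e.grade)=NULL
  5: ids {6, 15, 20, 23, 25} → SUM(e.grade)=335

Physics | 300 ; Music | NULL ; Physics | 93 ; Art | NULL ; Art | 335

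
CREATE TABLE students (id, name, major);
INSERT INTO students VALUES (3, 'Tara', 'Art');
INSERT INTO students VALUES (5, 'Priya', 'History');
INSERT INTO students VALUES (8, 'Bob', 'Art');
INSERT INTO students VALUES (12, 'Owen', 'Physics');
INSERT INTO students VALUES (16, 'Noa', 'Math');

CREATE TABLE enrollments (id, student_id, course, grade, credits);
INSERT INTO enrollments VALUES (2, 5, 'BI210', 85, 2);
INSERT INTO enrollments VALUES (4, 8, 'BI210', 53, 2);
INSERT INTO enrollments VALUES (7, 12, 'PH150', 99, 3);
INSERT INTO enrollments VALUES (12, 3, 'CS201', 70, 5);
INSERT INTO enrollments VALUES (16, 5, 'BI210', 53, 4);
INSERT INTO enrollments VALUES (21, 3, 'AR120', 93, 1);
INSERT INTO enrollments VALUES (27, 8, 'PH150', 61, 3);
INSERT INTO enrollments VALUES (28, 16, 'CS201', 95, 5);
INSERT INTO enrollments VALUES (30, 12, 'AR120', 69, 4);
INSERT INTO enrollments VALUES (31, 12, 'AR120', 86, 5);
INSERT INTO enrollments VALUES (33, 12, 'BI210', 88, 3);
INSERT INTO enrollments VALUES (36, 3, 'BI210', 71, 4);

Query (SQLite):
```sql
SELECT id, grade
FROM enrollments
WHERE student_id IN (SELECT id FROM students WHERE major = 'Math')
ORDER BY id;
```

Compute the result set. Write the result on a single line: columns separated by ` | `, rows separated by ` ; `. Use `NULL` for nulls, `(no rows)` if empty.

28 | 95

Inner query: students.id where major = 'Math'.
Outer: keep enrollments rows whose student_id is in that set.
Inner query → {16}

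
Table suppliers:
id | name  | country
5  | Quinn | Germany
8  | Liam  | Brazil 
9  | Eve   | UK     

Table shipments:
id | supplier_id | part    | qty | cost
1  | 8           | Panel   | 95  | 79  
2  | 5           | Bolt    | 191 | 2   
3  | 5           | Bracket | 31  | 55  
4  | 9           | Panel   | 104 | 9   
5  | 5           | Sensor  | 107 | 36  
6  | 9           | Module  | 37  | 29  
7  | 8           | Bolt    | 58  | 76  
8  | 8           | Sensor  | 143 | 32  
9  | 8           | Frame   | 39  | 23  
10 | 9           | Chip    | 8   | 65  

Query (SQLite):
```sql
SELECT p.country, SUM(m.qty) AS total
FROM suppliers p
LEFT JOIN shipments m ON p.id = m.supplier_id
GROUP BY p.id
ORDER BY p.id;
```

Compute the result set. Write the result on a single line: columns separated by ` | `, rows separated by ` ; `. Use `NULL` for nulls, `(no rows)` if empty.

Germany | 329 ; Brazil | 335 ; UK | 149

LEFT JOIN keeps every suppliers row; unmatched ones get NULL for shipments columns.
Group by suppliers.id and compute SUM(m.qty). SUM over an all-NULL group is NULL.
  5: ids {2, 3, 5} → SUM(m.qty)=329
  8: ids {1, 7, 8, 9} → SUM(m.qty)=335
  9: ids {4, 6, 10} → SUM(m.qty)=149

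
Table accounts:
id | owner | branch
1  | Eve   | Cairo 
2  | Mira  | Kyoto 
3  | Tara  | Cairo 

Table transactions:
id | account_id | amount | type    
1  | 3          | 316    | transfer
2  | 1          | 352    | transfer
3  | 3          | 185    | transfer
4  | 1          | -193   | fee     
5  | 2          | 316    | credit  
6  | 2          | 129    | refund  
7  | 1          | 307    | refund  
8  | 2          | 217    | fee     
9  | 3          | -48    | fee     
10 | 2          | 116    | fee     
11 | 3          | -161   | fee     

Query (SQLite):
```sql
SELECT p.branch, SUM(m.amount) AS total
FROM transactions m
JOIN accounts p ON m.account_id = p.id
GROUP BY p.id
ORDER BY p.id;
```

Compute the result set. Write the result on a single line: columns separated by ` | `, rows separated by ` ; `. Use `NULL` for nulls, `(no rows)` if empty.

Join each transactions row to its accounts via account_id.
Group joined rows by accounts.id; compute SUM(m.amount) per group.
  1: ids {2, 4, 7} → SUM(m.amount)=466
  2: ids {5, 6, 8, 10} → SUM(m.amount)=778
  3: ids {1, 3, 9, 11} → SUM(m.amount)=292

Cairo | 466 ; Kyoto | 778 ; Cairo | 292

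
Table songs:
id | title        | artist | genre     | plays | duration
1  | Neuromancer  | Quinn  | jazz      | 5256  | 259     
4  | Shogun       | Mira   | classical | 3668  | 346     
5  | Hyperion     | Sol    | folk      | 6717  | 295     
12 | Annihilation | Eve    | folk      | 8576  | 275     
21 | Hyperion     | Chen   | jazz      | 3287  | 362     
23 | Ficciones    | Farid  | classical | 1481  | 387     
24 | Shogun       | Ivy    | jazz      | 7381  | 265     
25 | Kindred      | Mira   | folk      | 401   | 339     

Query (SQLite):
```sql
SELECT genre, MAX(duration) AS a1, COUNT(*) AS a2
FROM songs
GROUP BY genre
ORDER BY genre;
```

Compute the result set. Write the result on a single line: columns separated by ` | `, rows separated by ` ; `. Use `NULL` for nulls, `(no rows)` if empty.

classical | 387 | 2 ; folk | 339 | 3 ; jazz | 362 | 3

Group songs by genre.
Per group compute: MAX(duration), COUNT(*).
  classical: ids {4, 23} → MAX(duration)=387, COUNT(*)=2
  folk: ids {5, 12, 25} → MAX(duration)=339, COUNT(*)=3
  jazz: ids {1, 21, 24} → MAX(duration)=362, COUNT(*)=3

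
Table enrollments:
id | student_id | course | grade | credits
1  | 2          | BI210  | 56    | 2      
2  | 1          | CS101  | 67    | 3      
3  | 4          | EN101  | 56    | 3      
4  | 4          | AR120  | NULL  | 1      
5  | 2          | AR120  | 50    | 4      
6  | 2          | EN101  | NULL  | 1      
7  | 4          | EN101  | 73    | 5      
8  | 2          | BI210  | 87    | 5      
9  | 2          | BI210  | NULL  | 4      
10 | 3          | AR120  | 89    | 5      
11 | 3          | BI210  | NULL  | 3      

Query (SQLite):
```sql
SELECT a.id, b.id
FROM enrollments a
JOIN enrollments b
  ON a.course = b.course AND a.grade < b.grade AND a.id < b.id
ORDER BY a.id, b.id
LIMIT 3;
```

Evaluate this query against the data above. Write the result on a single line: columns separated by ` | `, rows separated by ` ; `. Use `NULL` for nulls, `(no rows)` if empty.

1 | 8 ; 3 | 7 ; 5 | 10

Pairs (a,b) with same course, a.grade < b.grade, a.id < b.id.
course groups: AR120:{4,5,10} BI210:{1,8,9,11} CS101:{2} EN101:{3,6,7}
Ordered by (a.id, b.id); first 3.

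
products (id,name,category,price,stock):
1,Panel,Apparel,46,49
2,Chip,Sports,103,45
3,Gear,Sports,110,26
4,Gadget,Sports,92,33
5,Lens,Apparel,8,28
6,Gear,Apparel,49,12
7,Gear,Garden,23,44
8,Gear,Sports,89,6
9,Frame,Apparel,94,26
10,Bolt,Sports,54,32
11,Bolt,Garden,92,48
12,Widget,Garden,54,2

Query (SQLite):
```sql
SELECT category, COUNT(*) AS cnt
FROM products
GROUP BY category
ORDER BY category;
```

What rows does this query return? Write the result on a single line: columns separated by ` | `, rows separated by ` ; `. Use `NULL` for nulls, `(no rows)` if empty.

Partition products by category; compute COUNT(*) within each group.
  Apparel: ids {1, 5, 6, 9} → COUNT(*)=4
  Garden: ids {7, 11, 12} → COUNT(*)=3
  Sports: ids {2, 3, 4, 8, 10} → COUNT(*)=5

Apparel | 4 ; Garden | 3 ; Sports | 5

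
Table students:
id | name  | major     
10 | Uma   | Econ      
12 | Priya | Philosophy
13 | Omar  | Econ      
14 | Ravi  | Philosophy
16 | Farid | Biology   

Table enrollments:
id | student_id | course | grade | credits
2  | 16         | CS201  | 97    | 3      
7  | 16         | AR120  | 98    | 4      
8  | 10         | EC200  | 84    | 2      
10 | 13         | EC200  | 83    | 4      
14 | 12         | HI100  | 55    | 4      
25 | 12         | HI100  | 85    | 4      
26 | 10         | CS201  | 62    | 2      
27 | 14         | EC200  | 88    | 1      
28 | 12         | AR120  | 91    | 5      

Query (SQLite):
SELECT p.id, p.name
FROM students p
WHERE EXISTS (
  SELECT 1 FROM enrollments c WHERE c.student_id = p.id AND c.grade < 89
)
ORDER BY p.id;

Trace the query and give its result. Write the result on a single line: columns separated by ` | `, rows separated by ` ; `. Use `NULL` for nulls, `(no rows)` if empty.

For each students row, check whether any enrollments with matching student_id has grade < 89.
Keep rows where that is true.

10 | Uma ; 12 | Priya ; 13 | Omar ; 14 | Ravi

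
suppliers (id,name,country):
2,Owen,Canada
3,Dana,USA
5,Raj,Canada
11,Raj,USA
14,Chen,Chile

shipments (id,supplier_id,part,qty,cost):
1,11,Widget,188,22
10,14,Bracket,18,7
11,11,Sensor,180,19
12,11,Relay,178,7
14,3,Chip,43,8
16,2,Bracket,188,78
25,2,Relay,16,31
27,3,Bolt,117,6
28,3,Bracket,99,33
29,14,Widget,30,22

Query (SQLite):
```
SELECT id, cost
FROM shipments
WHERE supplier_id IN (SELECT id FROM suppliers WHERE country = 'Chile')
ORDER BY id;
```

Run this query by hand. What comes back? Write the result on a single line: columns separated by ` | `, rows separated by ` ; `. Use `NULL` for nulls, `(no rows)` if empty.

Inner query: suppliers.id where country = 'Chile'.
Outer: keep shipments rows whose supplier_id is in that set.
Inner query → {14}

10 | 7 ; 29 | 22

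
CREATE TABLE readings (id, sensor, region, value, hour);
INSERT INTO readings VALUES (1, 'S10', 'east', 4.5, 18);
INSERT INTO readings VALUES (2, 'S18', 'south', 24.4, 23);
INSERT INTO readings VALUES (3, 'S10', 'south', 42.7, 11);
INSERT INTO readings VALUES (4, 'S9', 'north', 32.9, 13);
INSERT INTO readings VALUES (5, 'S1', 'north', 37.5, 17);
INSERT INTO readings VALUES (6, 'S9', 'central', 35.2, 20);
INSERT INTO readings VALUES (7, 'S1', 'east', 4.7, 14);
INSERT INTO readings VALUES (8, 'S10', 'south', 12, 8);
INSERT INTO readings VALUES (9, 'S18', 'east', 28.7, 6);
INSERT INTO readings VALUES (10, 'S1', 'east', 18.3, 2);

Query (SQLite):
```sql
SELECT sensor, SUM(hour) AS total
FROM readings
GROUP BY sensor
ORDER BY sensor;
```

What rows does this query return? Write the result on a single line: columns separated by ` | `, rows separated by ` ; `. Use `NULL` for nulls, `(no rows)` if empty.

S1 | 33 ; S10 | 37 ; S18 | 29 ; S9 | 33

Partition readings by sensor; compute SUM(hour) within each group.
  S1: ids {5, 7, 10} → SUM(hour)=33
  S10: ids {1, 3, 8} → SUM(hour)=37
  S18: ids {2, 9} → SUM(hour)=29
  S9: ids {4, 6} → SUM(hour)=33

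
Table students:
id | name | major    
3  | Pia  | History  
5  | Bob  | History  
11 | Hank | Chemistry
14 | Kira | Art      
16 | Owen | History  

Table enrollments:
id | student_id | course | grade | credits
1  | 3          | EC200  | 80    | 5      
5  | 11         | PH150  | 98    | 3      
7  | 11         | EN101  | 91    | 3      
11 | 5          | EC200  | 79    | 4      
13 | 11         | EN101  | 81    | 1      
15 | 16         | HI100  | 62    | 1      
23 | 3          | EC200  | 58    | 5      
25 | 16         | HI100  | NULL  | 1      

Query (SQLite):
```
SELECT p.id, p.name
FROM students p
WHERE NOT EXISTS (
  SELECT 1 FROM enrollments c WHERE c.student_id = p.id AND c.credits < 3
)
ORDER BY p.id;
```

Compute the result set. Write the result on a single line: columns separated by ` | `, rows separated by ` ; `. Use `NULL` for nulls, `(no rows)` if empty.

3 | Pia ; 5 | Bob ; 14 | Kira

For each students row, check whether any enrollments with matching student_id has credits < 3.
Keep rows where that is false.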